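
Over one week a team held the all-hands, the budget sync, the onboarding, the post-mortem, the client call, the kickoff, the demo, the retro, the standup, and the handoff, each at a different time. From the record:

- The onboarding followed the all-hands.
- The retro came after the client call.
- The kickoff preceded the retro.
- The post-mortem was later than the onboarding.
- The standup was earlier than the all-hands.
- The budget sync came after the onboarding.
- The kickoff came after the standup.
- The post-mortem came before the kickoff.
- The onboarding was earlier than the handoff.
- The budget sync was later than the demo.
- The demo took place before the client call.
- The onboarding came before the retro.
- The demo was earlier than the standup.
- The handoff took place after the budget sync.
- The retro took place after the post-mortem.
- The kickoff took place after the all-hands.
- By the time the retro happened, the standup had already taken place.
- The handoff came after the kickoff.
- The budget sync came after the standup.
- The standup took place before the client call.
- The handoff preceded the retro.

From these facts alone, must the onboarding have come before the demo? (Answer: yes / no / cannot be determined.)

no

Tracing the constraints gives the demo → the standup → the all-hands → the onboarding, so the demo must come before the onboarding.
That means the onboarding cannot be before the demo.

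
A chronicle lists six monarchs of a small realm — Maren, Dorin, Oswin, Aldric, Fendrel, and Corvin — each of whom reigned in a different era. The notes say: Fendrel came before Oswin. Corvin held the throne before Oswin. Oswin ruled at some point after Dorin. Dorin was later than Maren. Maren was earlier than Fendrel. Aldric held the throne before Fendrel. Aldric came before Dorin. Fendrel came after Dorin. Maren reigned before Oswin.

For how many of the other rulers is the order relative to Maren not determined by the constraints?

Forced after Maren: Dorin, Fendrel, and Oswin.
That leaves Aldric and Corvin with no forced order relative to Maren — 2.

2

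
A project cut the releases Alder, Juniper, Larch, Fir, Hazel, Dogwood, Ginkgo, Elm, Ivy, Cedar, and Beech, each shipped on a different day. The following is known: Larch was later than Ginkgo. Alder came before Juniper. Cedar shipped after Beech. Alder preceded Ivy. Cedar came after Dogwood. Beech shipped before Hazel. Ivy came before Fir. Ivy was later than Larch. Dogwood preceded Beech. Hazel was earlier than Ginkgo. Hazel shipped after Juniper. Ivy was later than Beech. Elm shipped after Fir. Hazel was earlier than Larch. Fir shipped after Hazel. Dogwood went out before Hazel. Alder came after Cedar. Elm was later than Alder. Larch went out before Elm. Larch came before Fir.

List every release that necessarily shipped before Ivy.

Directly stated before Ivy: Alder, Beech, and Larch.
Cedar reaches Ivy via Cedar → Alder → Ivy.
Dogwood reaches Ivy via Dogwood → Beech → Ivy.
Ginkgo reaches Ivy via Ginkgo → Larch → Ivy.
Likewise Hazel and Juniper each reach Ivy by chaining the stated constraints.
No chain forces Elm (or any of the others) ahead of Ivy.

Alder, Beech, Cedar, Dogwood, Ginkgo, Hazel, Juniper, Larch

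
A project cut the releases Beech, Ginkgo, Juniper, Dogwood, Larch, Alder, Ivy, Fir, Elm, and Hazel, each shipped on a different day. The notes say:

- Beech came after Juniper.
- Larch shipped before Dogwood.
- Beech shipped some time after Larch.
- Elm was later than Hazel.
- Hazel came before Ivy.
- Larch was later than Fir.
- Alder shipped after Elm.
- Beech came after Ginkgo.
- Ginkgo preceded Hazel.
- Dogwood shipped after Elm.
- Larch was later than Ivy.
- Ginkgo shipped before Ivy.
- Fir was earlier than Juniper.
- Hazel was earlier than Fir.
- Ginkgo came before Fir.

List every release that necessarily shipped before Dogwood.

Directly stated before Dogwood: Elm and Larch.
Fir reaches Dogwood via Fir → Larch → Dogwood.
Ginkgo reaches Dogwood via Ginkgo → Hazel → Elm → Dogwood.
Hazel reaches Dogwood via Hazel → Elm → Dogwood.
Likewise Ivy reaches Dogwood by chaining the stated constraints.

Elm, Fir, Ginkgo, Hazel, Ivy, Larch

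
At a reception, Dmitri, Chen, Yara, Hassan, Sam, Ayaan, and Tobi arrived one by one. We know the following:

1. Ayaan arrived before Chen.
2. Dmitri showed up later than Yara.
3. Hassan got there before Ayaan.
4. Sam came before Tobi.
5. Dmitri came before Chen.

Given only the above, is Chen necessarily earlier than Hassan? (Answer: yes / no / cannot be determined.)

Tracing the constraints gives Hassan → Ayaan → Chen, so Hassan must come before Chen.
That means Chen cannot be before Hassan.

no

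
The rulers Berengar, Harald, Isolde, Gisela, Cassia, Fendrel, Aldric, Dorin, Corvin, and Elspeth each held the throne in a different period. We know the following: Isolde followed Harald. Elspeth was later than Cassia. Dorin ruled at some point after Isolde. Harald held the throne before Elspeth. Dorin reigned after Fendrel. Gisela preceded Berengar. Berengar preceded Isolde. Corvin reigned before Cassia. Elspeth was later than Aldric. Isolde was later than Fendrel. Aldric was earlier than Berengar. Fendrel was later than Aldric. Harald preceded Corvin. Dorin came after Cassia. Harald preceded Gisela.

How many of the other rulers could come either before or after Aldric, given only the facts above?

4

Forced after Aldric: Berengar, Dorin, Elspeth, Fendrel, and Isolde.
That leaves Cassia, Corvin, Gisela, and Harald with no forced order relative to Aldric — 4.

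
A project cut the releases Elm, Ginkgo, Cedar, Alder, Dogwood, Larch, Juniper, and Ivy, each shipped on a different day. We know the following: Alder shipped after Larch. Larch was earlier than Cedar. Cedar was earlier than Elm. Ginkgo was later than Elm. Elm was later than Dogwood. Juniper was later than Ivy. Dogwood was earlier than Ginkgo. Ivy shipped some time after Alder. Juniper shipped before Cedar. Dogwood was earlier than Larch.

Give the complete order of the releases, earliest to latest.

The constraints fix every adjacent pair, so only one ordering works:
Dogwood → Larch → Alder → Ivy → Juniper → Cedar → Elm → Ginkgo.

Dogwood, Larch, Alder, Ivy, Juniper, Cedar, Elm, Ginkgo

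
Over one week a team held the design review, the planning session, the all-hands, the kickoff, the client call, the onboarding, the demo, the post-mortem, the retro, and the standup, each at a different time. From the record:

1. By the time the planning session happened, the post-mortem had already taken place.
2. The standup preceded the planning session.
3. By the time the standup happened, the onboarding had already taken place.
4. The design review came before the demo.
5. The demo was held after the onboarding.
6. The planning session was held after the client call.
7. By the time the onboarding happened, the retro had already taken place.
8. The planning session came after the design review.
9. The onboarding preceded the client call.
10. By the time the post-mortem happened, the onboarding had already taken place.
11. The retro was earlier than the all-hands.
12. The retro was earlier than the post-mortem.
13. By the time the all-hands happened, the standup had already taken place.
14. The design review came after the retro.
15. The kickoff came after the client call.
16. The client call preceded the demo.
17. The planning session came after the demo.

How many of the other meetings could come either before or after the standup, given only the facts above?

Forced before the standup: the onboarding and the retro; forced after the standup: the all-hands and the planning session.
That leaves the client call, the demo, the design review, the kickoff, and the post-mortem with no forced order relative to the standup — 5.

5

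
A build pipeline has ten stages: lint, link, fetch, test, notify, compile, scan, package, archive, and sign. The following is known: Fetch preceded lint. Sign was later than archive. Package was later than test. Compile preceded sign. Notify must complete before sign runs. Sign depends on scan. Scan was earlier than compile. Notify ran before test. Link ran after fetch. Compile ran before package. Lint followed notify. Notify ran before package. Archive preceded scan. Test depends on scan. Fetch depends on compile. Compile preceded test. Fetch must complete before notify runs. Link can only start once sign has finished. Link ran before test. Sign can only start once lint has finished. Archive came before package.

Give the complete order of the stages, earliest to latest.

archive, scan, compile, fetch, notify, lint, sign, link, test, package

The constraints fix every adjacent pair, so only one ordering works:
archive → scan → compile → fetch → notify → lint → sign → link → test → package.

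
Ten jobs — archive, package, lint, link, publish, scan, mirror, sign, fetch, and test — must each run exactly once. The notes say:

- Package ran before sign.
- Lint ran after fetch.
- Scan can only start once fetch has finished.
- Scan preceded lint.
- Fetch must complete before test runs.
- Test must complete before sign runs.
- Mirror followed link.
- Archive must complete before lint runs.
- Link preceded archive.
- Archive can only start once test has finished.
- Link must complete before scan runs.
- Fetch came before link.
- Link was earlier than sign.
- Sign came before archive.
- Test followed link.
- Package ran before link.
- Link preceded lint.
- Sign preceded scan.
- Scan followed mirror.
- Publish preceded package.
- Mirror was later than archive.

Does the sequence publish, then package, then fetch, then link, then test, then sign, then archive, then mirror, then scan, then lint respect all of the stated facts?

yes

Check each stated constraint against the proposed order — e.g. link is ahead of lint; fetch is ahead of lint. Every pair is in the required order; nothing is violated.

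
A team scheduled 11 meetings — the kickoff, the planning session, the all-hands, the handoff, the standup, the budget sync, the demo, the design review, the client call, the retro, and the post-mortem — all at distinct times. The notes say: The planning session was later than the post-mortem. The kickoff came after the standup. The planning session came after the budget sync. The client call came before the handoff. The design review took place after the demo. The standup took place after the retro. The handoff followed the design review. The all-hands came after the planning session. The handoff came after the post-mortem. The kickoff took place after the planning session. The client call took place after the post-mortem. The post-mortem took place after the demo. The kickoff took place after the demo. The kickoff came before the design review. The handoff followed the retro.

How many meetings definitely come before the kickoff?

Directly stated before the kickoff: the demo, the planning session, and the standup.
The budget sync reaches the kickoff via the budget sync → the planning session → the kickoff.
The post-mortem reaches the kickoff via the post-mortem → the planning session → the kickoff.
The retro reaches the kickoff via the retro → the standup → the kickoff.
No chain forces the all-hands (or any of the others) ahead of the kickoff.
That's the budget sync, the demo, the planning session, the post-mortem, the retro, and the standup — 6 in all.

6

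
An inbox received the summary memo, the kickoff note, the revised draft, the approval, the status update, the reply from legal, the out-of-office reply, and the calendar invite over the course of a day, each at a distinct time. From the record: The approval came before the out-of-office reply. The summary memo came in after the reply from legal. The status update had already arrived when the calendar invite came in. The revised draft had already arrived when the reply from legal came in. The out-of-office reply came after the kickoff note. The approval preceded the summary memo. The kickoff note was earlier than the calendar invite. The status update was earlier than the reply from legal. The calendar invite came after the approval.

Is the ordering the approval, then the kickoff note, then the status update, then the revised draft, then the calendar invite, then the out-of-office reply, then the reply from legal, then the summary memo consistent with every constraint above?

yes

Check each stated constraint against the proposed order — e.g. the approval is ahead of the out-of-office reply; the approval is ahead of the summary memo. Every pair is in the required order; nothing is violated.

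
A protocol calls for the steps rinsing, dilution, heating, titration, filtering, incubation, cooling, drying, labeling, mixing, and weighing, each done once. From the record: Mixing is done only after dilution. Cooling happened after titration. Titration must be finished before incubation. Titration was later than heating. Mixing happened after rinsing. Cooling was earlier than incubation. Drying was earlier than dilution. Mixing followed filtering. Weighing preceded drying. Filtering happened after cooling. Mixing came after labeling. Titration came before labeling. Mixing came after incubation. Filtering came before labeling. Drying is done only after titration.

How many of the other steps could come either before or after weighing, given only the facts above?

7

Forced after weighing: dilution, drying, and mixing.
That leaves cooling, filtering, heating, incubation, labeling, rinsing, and titration with no forced order relative to weighing — 7.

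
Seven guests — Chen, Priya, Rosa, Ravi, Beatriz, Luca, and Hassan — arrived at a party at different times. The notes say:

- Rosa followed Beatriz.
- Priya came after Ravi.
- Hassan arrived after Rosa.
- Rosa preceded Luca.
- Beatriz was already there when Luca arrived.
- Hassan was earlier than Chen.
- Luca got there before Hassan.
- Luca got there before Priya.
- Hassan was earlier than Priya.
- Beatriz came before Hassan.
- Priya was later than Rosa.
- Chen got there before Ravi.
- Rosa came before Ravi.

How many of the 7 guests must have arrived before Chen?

Directly stated before Chen: Hassan.
Beatriz reaches Chen via Beatriz → Hassan → Chen.
Luca reaches Chen via Luca → Hassan → Chen.
Rosa reaches Chen via Rosa → Hassan → Chen.
No chain forces Priya (or any of the others) ahead of Chen.
That's Beatriz, Hassan, Luca, and Rosa — 4 in all.

4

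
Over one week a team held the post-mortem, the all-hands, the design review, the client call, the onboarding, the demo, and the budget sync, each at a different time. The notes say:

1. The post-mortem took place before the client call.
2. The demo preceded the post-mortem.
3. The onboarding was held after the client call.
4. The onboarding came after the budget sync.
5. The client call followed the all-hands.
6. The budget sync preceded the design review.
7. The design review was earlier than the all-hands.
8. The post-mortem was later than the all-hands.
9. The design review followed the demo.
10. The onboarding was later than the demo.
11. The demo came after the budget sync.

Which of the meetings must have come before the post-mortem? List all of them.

Directly stated before the post-mortem: the all-hands and the demo.
The budget sync reaches the post-mortem via the budget sync → the demo → the post-mortem.
The design review reaches the post-mortem via the design review → the all-hands → the post-mortem.
No chain forces the client call (or any of the others) ahead of the post-mortem.

the all-hands, the budget sync, the demo, the design review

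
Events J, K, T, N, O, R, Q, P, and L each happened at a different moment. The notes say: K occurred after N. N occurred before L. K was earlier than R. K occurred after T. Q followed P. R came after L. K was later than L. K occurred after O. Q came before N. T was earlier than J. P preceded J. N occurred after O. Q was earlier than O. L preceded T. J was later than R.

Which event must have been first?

P has a chain of constraints placing it before every other event, so P must be first.

P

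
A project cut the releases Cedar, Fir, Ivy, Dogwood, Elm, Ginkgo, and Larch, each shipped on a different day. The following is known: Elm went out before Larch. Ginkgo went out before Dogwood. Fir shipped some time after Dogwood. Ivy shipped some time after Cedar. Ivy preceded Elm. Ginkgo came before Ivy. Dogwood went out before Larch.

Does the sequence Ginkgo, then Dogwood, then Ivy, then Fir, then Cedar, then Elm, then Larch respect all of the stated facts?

The constraints require Cedar before Ivy, but in the proposed sequence Ivy appears ahead of Cedar. That one violation is enough.

no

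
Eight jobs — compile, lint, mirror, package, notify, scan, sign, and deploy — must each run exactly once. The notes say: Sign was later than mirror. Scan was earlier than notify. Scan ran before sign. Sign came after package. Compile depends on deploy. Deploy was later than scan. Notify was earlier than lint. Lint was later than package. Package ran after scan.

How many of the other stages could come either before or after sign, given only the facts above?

Forced before sign: mirror, package, and scan.
That leaves compile, deploy, lint, and notify with no forced order relative to sign — 4.

4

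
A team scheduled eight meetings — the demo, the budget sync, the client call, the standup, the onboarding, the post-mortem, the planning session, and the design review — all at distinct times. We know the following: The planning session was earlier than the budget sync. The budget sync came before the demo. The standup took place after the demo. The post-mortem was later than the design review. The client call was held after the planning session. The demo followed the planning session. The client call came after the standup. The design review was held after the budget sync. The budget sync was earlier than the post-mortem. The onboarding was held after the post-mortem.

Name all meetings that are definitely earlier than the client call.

the budget sync, the demo, the planning session, the standup

Directly stated before the client call: the planning session and the standup.
The budget sync reaches the client call via the budget sync → the demo → the standup → the client call.
The demo reaches the client call via the demo → the standup → the client call.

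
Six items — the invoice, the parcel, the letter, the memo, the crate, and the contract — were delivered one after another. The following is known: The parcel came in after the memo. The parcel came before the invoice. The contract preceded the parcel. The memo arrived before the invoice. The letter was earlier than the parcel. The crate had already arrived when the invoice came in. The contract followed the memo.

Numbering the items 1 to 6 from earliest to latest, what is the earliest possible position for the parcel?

The contract, the letter, and the memo must all come before the parcel — 3 forced predecessors.
Nothing else is forced ahead of the parcel, so its earliest slot is position 3 + 1 = 4.

4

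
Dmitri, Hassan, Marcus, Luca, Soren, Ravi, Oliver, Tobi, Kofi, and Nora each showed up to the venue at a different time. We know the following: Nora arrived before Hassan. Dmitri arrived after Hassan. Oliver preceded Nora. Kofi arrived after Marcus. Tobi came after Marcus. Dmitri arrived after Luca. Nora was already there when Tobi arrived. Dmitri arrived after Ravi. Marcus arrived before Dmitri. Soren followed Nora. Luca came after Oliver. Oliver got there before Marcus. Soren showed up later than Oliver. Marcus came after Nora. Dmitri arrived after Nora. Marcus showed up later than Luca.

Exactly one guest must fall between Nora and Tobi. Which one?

Marcus

Tracing the constraints gives Nora → Marcus → Tobi, so Marcus sits after Nora and before Tobi.
No other guest is forced both after Nora and before Tobi.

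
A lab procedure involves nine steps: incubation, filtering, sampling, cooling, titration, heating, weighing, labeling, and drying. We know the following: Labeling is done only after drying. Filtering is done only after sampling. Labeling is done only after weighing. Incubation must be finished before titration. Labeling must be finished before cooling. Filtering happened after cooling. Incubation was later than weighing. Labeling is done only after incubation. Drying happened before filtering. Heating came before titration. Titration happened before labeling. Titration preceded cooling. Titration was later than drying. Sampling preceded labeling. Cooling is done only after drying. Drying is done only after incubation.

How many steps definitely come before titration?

Directly stated before titration: drying, heating, and incubation.
Weighing reaches titration via weighing → incubation → titration.
No chain forces sampling (or any of the others) ahead of titration.
That's drying, heating, incubation, and weighing — 4 in all.

4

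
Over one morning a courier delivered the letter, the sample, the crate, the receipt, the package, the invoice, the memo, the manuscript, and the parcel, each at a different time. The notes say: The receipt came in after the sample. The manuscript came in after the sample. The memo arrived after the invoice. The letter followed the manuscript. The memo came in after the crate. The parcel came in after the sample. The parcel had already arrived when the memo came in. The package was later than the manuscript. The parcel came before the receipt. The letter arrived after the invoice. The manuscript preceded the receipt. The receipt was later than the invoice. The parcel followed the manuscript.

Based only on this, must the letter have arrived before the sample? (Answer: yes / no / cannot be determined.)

no

Tracing the constraints gives the sample → the manuscript → the letter, so the sample must come before the letter.
That means the letter cannot be before the sample.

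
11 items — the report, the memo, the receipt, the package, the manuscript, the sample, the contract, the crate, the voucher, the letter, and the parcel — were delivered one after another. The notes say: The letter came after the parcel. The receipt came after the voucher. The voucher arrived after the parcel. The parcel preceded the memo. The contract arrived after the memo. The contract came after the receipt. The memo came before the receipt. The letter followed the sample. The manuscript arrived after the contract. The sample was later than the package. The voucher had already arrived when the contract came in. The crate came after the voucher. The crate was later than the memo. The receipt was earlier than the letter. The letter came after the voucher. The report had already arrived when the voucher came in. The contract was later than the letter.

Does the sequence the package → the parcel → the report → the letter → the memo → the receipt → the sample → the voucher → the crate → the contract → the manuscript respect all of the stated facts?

no

The constraints require the receipt before the letter, but in the proposed sequence the letter appears ahead of the receipt. That one violation is enough.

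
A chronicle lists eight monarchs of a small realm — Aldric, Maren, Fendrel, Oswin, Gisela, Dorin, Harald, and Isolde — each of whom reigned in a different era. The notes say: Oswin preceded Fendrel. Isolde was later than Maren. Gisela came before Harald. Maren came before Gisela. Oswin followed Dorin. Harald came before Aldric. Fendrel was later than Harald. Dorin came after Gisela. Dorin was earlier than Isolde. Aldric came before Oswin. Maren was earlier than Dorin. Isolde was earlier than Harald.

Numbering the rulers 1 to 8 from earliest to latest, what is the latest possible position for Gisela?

2

Gisela must come before Aldric, Dorin, Fendrel, Harald, Isolde, and Oswin — 6 rulers forced after them.
Everything else can be placed before Gisela in some valid order, so Gisela can sit as late as position 8 − 6 = 2.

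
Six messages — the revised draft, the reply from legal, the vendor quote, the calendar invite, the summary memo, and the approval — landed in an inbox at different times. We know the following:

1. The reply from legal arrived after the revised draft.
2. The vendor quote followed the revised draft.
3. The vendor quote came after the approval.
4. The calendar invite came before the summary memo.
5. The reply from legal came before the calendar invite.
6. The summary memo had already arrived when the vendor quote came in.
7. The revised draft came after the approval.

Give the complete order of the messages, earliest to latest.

the approval, the revised draft, the reply from legal, the calendar invite, the summary memo, the vendor quote

The constraints fix every adjacent pair, so only one ordering works:
the approval → the revised draft → the reply from legal → the calendar invite → the summary memo → the vendor quote.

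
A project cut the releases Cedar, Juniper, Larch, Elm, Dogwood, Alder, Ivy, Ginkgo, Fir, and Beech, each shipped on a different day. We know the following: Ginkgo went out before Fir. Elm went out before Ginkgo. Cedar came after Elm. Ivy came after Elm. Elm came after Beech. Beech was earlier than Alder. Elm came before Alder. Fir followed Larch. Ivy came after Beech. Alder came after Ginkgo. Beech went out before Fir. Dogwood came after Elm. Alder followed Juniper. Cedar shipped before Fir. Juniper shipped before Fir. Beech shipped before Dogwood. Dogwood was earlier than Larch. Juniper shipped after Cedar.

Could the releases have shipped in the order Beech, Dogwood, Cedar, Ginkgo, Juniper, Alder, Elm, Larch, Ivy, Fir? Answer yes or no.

The constraints require Elm before Dogwood, but in the proposed sequence Dogwood appears ahead of Elm. That one violation is enough.

no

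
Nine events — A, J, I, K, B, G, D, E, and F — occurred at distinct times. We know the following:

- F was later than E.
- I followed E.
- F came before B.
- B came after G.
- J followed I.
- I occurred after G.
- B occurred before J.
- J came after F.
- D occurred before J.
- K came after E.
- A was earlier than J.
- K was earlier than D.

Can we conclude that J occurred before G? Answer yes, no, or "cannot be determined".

Tracing the constraints gives G → I → J, so G must come before J.
That means J cannot be before G.

no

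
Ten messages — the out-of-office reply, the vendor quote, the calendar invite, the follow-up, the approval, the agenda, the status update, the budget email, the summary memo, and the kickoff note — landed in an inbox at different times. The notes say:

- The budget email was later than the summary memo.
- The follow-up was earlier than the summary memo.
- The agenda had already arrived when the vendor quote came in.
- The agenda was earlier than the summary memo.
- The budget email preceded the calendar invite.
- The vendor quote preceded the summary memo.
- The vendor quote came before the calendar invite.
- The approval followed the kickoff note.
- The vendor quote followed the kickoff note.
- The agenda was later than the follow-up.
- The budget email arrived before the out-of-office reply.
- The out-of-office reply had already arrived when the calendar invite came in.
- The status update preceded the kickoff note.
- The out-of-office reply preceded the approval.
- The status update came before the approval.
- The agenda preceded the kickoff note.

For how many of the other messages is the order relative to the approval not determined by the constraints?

Forced before the approval: the agenda, the budget email, the follow-up, the kickoff note, the out-of-office reply, the status update, the summary memo, and the vendor quote.
That leaves the calendar invite with no forced order relative to the approval — 1.

1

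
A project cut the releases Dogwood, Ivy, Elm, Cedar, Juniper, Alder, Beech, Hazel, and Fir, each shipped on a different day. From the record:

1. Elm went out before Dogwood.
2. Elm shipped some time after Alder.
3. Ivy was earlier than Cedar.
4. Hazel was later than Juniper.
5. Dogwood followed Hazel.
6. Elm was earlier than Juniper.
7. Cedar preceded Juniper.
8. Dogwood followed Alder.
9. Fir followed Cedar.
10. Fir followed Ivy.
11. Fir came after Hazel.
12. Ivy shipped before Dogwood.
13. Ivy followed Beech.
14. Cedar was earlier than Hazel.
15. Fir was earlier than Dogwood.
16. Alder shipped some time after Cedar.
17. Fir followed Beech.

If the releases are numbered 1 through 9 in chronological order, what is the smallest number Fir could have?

Alder, Beech, Cedar, Elm, Hazel, Ivy, and Juniper must all come before Fir — 7 forced predecessors.
Nothing else is forced ahead of Fir, so its earliest slot is position 7 + 1 = 8.

8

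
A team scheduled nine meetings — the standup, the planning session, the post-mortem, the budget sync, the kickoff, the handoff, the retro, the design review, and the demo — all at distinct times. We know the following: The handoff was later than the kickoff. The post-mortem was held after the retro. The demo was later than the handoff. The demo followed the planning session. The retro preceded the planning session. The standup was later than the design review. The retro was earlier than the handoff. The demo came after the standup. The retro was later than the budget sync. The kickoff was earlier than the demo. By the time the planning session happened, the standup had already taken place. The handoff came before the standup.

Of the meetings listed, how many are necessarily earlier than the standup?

5

Directly stated before the standup: the design review and the handoff.
The budget sync reaches the standup via the budget sync → the retro → the handoff → the standup.
The kickoff reaches the standup via the kickoff → the handoff → the standup.
The retro reaches the standup via the retro → the handoff → the standup.
No chain forces the post-mortem (or any of the others) ahead of the standup.
That's the budget sync, the design review, the handoff, the kickoff, and the retro — 5 in all.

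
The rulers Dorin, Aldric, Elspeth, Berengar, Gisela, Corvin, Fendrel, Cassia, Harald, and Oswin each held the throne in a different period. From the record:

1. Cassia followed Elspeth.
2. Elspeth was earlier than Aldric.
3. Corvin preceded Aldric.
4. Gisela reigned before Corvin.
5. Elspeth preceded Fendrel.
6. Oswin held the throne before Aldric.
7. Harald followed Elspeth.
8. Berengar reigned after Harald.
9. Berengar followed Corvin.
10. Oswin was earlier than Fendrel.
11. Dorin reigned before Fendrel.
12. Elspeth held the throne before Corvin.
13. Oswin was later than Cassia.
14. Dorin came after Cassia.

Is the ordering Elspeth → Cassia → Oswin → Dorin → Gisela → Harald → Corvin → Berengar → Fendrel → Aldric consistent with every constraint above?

yes

Check each stated constraint against the proposed order — e.g. Elspeth is ahead of Fendrel; Elspeth is ahead of Aldric. Every pair is in the required order; nothing is violated.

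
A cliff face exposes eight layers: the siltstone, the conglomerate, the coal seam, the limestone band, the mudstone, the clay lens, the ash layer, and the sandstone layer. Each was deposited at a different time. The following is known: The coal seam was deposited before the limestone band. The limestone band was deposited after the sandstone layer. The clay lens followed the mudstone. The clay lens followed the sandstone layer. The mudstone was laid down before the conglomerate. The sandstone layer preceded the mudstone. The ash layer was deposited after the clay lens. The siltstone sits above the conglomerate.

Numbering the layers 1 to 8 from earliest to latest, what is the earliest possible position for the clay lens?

3

The mudstone and the sandstone layer must both come before the clay lens — 2 forced predecessors.
Nothing else is forced ahead of the clay lens, so its earliest slot is position 2 + 1 = 3.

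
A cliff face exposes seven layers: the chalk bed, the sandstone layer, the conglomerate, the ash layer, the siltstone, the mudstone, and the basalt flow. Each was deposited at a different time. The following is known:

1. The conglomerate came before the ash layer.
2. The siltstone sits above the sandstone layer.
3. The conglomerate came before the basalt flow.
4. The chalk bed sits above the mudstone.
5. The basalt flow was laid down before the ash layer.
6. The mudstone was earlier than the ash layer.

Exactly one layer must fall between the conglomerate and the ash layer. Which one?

Tracing the constraints gives the conglomerate → the basalt flow → the ash layer, so the basalt flow sits after the conglomerate and before the ash layer.
No other layer is forced both after the conglomerate and before the ash layer.

the basalt flow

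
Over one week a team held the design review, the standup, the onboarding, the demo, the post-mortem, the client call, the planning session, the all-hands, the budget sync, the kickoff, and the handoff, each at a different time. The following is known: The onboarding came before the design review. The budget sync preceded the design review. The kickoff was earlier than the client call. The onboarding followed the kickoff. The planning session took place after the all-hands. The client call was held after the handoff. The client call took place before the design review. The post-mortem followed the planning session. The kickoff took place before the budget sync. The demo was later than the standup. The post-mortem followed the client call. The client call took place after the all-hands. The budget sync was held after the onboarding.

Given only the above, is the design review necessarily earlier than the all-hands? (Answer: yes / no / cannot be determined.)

Tracing the constraints gives the all-hands → the client call → the design review, so the all-hands must come before the design review.
That means the design review cannot be before the all-hands.

no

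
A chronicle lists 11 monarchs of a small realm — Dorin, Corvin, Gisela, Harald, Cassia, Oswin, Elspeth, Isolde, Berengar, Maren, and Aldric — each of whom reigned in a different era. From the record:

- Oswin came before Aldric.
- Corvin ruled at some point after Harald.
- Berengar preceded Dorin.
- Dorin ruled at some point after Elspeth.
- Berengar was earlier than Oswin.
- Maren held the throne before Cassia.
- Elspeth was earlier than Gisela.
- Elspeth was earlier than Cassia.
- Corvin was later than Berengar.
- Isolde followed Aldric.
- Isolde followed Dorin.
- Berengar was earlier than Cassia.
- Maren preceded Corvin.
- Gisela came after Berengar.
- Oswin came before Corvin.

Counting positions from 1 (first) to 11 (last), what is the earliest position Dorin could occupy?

Berengar and Elspeth must both come before Dorin — 2 forced predecessors.
Nothing else is forced ahead of Dorin, so their earliest slot is position 2 + 1 = 3.

3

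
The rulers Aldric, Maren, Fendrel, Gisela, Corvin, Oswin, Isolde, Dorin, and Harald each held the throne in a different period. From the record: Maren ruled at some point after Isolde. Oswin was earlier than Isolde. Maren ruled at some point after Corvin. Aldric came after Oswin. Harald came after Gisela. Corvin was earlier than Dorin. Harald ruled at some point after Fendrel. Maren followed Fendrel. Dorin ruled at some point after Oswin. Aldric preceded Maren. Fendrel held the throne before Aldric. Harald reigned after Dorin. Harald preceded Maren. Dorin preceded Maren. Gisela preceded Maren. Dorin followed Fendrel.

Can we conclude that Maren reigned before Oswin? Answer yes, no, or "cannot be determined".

no

Tracing the constraints gives Oswin → Dorin → Maren, so Oswin must come before Maren.
That means Maren cannot be before Oswin.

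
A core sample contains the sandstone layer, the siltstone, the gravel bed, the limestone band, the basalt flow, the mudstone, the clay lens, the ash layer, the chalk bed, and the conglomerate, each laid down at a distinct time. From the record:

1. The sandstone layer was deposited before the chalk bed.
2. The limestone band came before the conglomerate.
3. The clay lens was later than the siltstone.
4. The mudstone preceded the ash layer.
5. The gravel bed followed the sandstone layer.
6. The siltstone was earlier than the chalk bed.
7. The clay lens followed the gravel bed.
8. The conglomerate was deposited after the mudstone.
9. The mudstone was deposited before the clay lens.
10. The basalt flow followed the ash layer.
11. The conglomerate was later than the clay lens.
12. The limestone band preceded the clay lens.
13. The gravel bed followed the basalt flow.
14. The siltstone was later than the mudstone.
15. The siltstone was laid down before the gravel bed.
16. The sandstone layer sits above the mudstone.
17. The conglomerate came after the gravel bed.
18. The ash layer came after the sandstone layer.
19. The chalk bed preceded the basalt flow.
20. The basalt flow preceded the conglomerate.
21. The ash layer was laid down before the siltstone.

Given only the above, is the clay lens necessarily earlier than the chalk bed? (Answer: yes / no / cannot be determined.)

Tracing the constraints gives the chalk bed → the basalt flow → the gravel bed → the clay lens, so the chalk bed must come before the clay lens.
That means the clay lens cannot be before the chalk bed.

no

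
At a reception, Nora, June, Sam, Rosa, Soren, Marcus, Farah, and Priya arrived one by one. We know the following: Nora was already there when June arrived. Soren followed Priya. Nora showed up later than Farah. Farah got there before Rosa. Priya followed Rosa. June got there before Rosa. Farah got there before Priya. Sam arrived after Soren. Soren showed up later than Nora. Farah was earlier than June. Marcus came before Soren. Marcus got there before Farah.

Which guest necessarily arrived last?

Every other guest has a chain of constraints placing them before Sam, so Sam is last.

Sam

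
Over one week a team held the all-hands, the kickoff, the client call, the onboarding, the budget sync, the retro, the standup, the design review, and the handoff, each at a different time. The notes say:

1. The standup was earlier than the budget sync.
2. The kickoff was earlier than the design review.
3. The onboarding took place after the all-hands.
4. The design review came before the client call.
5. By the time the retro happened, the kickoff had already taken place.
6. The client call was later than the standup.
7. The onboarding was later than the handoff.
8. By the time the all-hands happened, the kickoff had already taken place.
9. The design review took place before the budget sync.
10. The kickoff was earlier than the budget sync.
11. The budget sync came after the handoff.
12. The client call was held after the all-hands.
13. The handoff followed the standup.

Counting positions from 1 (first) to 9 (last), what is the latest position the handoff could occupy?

7

The handoff must come before the budget sync and the onboarding — 2 meetings forced after it.
Everything else can be placed before the handoff in some valid order, so the handoff can sit as late as position 9 − 2 = 7.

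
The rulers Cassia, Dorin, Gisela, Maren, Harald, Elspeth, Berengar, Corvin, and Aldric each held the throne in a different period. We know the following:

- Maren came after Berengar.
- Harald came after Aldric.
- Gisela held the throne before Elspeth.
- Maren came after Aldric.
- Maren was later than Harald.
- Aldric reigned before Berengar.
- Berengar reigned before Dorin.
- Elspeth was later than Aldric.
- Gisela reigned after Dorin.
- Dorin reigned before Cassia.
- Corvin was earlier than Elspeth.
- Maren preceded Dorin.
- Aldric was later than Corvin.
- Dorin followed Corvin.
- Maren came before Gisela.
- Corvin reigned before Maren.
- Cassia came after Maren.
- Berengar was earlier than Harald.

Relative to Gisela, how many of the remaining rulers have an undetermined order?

Forced before Gisela: Aldric, Berengar, Corvin, Dorin, Harald, and Maren; forced after Gisela: Elspeth.
That leaves Cassia with no forced order relative to Gisela — 1.

1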